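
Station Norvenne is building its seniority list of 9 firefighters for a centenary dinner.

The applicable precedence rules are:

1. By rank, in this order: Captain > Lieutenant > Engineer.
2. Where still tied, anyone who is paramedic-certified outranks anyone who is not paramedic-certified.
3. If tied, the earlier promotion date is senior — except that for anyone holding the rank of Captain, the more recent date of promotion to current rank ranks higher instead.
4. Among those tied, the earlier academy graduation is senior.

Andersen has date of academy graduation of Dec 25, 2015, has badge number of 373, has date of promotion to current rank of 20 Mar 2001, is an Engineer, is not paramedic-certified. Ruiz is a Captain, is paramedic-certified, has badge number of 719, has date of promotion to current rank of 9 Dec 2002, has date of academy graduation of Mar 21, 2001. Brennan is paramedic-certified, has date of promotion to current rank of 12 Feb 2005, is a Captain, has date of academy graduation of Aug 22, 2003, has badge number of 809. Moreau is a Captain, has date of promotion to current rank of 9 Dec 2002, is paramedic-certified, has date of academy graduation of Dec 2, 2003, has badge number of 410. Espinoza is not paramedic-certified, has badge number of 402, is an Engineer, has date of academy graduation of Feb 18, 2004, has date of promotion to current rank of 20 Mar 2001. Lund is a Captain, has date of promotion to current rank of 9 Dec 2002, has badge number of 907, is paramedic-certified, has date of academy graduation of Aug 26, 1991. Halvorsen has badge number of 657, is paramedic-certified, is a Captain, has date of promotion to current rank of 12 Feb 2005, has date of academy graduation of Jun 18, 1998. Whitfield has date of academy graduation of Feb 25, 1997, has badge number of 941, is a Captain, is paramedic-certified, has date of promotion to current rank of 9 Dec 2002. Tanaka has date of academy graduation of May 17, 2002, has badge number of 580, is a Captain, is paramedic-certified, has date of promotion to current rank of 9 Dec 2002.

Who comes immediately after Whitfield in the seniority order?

Ruiz

By rank: Halvorsen, Brennan, Lund, Whitfield, Ruiz, Tanaka and Moreau (Captain); then Espinoza and Andersen (Engineer).
Halvorsen, Brennan, Lund, Whitfield, Ruiz, Tanaka and Moreau are each paramedic-certified, so the next rule applies.
Among Halvorsen, Brennan, Lund, Whitfield, Ruiz, Tanaka and Moreau, by date of promotion to current rank (later first) (reversed rule for this group): Halvorsen and Brennan (12 Feb 2005) before Lund, Whitfield, Ruiz, Tanaka and Moreau (9 Dec 2002).
Among Halvorsen and Brennan, by date of academy graduation (earlier first): Halvorsen (Jun 18, 1998) before Brennan (Aug 22, 2003).
Among Lund, Whitfield, Ruiz, Tanaka and Moreau, by date of academy graduation (earlier first): Lund (Aug 26, 1991) before Whitfield (Feb 25, 1997) before Ruiz (Mar 21, 2001) before Tanaka (May 17, 2002) before Moreau (Dec 2, 2003).
Espinoza and Andersen are each not paramedic-certified, so the next rule applies.
Espinoza and Andersen both have date of promotion to current rank 20 Mar 2001, so the next rule applies.
Among Espinoza and Andersen, by date of academy graduation (earlier first): Espinoza (Feb 18, 2004) before Andersen (Dec 25, 2015).
Order: Halvorsen, Brennan, Lund, Whitfield, Ruiz, Tanaka, Moreau, Espinoza, Andersen.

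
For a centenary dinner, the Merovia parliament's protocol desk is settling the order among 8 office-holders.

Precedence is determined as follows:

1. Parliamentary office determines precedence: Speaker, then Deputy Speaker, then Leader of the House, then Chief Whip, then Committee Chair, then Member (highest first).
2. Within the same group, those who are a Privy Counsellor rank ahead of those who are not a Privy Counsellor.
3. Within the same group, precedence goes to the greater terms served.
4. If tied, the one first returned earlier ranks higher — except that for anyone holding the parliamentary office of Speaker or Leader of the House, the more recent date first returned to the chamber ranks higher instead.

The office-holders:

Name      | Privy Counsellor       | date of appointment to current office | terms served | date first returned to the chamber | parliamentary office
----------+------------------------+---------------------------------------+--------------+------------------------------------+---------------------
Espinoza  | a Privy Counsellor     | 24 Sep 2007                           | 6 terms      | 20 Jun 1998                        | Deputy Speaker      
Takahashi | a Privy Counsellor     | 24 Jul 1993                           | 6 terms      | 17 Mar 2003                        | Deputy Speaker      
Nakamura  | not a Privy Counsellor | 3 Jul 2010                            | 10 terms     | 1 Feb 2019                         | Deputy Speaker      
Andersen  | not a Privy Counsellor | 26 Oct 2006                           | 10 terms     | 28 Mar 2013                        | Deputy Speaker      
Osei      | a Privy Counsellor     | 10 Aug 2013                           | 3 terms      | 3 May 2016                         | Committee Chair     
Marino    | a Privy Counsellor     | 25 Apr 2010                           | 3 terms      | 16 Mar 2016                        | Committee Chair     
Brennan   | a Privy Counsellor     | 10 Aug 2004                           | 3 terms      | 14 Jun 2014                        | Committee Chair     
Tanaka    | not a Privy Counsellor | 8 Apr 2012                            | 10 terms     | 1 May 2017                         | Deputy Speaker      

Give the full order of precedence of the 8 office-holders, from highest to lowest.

By parliamentary office: Espinoza, Takahashi, Andersen, Tanaka and Nakamura (Deputy Speaker); then Brennan, Marino and Osei (Committee Chair).
Among Espinoza, Takahashi, Andersen, Tanaka and Nakamura, a Privy Counsellor before not a Privy Counsellor: Espinoza and Takahashi (a Privy Counsellor) before Andersen, Tanaka and Nakamura (not a Privy Counsellor).
Espinoza and Takahashi both have terms served 6 terms, so the next rule applies.
Among Espinoza and Takahashi, by date first returned to the chamber (earlier first): Espinoza (20 Jun 1998) before Takahashi (17 Mar 2003).
Andersen, Tanaka and Nakamura all have terms served 10 terms, so the next rule applies.
Among Andersen, Tanaka and Nakamura, by date first returned to the chamber (earlier first): Andersen (28 Mar 2013) before Tanaka (1 May 2017) before Nakamura (1 Feb 2019).
Brennan, Marino and Osei are each a Privy Counsellor, so the next rule applies.
Brennan, Marino and Osei all have terms served 3 terms, so the next rule applies.
Among Brennan, Marino and Osei, by date first returned to the chamber (earlier first): Brennan (14 Jun 2014) before Marino (16 Mar 2016) before Osei (3 May 2016).
Full order: Espinoza, Takahashi, Andersen, Tanaka, Nakamura, Brennan, Marino, Osei.

Espinoza, Takahashi, Andersen, Tanaka, Nakamura, Brennan, Marino, Osei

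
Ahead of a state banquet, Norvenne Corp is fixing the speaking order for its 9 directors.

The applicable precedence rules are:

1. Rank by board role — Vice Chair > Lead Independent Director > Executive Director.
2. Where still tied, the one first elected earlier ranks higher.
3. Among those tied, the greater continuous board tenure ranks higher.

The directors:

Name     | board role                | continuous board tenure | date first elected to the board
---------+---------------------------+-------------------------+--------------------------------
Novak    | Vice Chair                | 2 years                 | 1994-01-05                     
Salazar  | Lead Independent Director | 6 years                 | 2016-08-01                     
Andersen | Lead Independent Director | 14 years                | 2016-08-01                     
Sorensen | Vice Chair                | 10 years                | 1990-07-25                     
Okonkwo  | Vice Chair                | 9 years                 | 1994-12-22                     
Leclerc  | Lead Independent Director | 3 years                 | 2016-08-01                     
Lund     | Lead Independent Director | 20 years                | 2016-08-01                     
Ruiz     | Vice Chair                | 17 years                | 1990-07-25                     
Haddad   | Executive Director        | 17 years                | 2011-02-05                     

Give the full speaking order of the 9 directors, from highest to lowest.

By board role: Ruiz, Sorensen, Novak and Okonkwo (Vice Chair); then Lund, Andersen, Salazar and Leclerc (Lead Independent Director); then Haddad (Executive Director).
Among Ruiz, Sorensen, Novak and Okonkwo, by date first elected to the board (earlier first): Ruiz and Sorensen (1990-07-25) before Novak (1994-01-05) before Okonkwo (1994-12-22).
Among Ruiz and Sorensen, by continuous board tenure (higher first): Ruiz (17 years) before Sorensen (10 years).
Lund, Andersen, Salazar and Leclerc all have date first elected to the board 2016-08-01, so the next rule applies.
Among Lund, Andersen, Salazar and Leclerc, by continuous board tenure (higher first): Lund (20 years) before Andersen (14 years) before Salazar (6 years) before Leclerc (3 years).
Full order: Ruiz, Sorensen, Novak, Okonkwo, Lund, Andersen, Salazar, Leclerc, Haddad.

Ruiz, Sorensen, Novak, Okonkwo, Lund, Andersen, Salazar, Leclerc, Haddad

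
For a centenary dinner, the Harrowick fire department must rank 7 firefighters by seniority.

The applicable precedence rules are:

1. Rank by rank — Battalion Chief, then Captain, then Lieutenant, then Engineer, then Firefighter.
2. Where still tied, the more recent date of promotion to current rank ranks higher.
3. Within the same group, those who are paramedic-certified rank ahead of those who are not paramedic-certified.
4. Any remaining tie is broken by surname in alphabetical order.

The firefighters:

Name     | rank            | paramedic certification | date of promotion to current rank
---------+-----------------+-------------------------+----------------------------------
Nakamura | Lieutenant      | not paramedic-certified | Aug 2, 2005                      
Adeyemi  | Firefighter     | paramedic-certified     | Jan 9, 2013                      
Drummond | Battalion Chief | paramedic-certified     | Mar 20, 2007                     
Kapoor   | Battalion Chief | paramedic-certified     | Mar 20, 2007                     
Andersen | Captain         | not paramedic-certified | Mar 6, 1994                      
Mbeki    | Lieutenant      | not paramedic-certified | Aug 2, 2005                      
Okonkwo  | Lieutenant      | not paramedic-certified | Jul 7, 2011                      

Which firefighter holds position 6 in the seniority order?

Nakamura

By rank: Drummond and Kapoor (Battalion Chief); then Andersen (Captain); then Okonkwo, Mbeki and Nakamura (Lieutenant); then Adeyemi (Firefighter).
Drummond and Kapoor both have date of promotion to current rank Mar 20, 2007, so the next rule applies.
Drummond and Kapoor are each paramedic-certified, so the next rule applies.
Among Drummond and Kapoor, alphabetically by surname: Drummond before Kapoor.
Among Okonkwo, Mbeki and Nakamura, by date of promotion to current rank (later first): Okonkwo (Jul 7, 2011) before Mbeki and Nakamura (Aug 2, 2005).
Mbeki and Nakamura are each not paramedic-certified, so the next rule applies.
Among Mbeki and Nakamura, alphabetically by surname: Mbeki before Nakamura.
Order: Drummond, Kapoor, Andersen, Okonkwo, Mbeki, Nakamura, Adeyemi.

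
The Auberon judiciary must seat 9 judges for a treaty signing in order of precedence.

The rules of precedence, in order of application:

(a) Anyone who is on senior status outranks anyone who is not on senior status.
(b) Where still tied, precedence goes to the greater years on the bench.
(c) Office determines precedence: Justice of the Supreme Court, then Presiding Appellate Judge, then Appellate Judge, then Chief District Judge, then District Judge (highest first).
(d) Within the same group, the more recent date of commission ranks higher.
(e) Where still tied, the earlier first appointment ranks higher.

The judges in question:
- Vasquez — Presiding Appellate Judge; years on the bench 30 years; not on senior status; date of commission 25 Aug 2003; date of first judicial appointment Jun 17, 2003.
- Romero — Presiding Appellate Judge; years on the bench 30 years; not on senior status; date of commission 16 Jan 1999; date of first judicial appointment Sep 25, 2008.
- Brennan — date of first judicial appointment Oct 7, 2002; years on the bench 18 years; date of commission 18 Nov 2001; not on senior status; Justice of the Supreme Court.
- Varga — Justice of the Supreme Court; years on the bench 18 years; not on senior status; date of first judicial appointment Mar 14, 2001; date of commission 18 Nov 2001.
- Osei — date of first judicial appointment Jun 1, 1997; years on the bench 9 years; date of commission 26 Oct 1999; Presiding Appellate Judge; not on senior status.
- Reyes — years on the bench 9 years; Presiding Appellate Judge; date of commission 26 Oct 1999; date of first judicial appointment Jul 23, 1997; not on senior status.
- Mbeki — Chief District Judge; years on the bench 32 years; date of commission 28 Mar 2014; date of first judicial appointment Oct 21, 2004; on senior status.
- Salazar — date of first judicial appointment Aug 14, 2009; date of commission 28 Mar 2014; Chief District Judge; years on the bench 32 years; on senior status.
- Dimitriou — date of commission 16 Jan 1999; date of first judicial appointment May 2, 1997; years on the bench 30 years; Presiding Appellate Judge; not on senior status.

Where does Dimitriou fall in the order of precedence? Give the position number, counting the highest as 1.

By the first rule: Mbeki and Salazar (both on senior status); then Vasquez, Dimitriou, Romero, Varga, Brennan, Osei and Reyes (each not on senior status).
Mbeki and Salazar both have years on the bench 32 years, so the next rule applies.
Mbeki and Salazar are each Chief District Judge, so the next rule applies.
Mbeki and Salazar both have date of commission 28 Mar 2014, so the next rule applies.
Among Mbeki and Salazar, by date of first judicial appointment (earlier first): Mbeki (Oct 21, 2004) before Salazar (Aug 14, 2009).
Among Vasquez, Dimitriou, Romero, Varga, Brennan, Osei and Reyes, by years on the bench (higher first): Vasquez, Dimitriou and Romero (30 years) before Varga and Brennan (18 years) before Osei and Reyes (9 years).
Vasquez, Dimitriou and Romero are each Presiding Appellate Judge, so the next rule applies.
Among Vasquez, Dimitriou and Romero, by date of commission (later first): Vasquez (25 Aug 2003) before Dimitriou and Romero (16 Jan 1999).
Among Dimitriou and Romero, by date of first judicial appointment (earlier first): Dimitriou (May 2, 1997) before Romero (Sep 25, 2008).
Varga and Brennan are each Justice of the Supreme Court, so the next rule applies.
Varga and Brennan both have date of commission 18 Nov 2001, so the next rule applies.
Among Varga and Brennan, by date of first judicial appointment (earlier first): Varga (Mar 14, 2001) before Brennan (Oct 7, 2002).
Osei and Reyes are each Presiding Appellate Judge, so the next rule applies.
Osei and Reyes both have date of commission 26 Oct 1999, so the next rule applies.
Among Osei and Reyes, by date of first judicial appointment (earlier first): Osei (Jun 1, 1997) before Reyes (Jul 23, 1997).
Order: Mbeki, Salazar, Vasquez, Dimitriou, Romero, Varga, Brennan, Osei, Reyes. So position 4.

4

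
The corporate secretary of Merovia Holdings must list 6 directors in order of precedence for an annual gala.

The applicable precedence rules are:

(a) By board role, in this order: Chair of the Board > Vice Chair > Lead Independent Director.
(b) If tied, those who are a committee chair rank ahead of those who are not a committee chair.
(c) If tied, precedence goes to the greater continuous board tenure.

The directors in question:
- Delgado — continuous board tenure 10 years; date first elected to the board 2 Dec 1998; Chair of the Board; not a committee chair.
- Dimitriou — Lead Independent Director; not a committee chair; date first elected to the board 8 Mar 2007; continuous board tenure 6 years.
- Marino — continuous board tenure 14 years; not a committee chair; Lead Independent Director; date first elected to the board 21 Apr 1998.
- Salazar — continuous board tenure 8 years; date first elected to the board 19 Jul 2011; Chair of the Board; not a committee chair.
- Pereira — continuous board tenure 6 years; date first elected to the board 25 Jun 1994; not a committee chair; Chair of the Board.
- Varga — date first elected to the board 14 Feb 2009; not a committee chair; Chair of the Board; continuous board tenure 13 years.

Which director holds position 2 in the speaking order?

Delgado

By board role: Varga, Delgado, Salazar and Pereira (Chair of the Board); then Marino and Dimitriou (Lead Independent Director).
Varga, Delgado, Salazar and Pereira are each not a committee chair, so the next rule applies.
Among Varga, Delgado, Salazar and Pereira, by continuous board tenure (higher first): Varga (13 years) before Delgado (10 years) before Salazar (8 years) before Pereira (6 years).
Marino and Dimitriou are each not a committee chair, so the next rule applies.
Among Marino and Dimitriou, by continuous board tenure (higher first): Marino (14 years) before Dimitriou (6 years).
Order: Varga, Delgado, Salazar, Pereira, Marino, Dimitriou.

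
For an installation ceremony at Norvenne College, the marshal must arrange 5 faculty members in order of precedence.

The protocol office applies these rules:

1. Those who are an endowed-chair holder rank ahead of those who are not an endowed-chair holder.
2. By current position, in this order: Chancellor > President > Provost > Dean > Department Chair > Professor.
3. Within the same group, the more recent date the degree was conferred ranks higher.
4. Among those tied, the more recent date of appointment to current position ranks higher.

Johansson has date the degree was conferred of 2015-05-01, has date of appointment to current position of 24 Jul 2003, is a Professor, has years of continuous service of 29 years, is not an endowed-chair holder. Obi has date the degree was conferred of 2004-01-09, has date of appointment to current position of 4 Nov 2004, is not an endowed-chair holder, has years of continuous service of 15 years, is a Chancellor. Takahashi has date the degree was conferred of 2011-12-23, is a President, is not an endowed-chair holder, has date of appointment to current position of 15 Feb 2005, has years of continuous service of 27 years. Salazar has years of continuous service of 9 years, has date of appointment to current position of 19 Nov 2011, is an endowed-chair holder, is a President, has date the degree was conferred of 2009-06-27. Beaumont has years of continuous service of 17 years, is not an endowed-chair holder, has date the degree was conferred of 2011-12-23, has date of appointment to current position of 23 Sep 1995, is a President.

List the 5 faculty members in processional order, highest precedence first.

Salazar, Obi, Takahashi, Beaumont, Johansson

By the first rule: Salazar (an endowed-chair holder); then Obi, Takahashi, Beaumont and Johansson (each not an endowed-chair holder).
Among Obi, Takahashi, Beaumont and Johansson, by current position: Obi (Chancellor) before Takahashi and Beaumont (President) before Johansson (Professor).
Takahashi and Beaumont both have date the degree was conferred 2011-12-23, so the next rule applies.
Among Takahashi and Beaumont, by date of appointment to current position (later first): Takahashi (15 Feb 2005) before Beaumont (23 Sep 1995).
Full order: Salazar, Obi, Takahashi, Beaumont, Johansson.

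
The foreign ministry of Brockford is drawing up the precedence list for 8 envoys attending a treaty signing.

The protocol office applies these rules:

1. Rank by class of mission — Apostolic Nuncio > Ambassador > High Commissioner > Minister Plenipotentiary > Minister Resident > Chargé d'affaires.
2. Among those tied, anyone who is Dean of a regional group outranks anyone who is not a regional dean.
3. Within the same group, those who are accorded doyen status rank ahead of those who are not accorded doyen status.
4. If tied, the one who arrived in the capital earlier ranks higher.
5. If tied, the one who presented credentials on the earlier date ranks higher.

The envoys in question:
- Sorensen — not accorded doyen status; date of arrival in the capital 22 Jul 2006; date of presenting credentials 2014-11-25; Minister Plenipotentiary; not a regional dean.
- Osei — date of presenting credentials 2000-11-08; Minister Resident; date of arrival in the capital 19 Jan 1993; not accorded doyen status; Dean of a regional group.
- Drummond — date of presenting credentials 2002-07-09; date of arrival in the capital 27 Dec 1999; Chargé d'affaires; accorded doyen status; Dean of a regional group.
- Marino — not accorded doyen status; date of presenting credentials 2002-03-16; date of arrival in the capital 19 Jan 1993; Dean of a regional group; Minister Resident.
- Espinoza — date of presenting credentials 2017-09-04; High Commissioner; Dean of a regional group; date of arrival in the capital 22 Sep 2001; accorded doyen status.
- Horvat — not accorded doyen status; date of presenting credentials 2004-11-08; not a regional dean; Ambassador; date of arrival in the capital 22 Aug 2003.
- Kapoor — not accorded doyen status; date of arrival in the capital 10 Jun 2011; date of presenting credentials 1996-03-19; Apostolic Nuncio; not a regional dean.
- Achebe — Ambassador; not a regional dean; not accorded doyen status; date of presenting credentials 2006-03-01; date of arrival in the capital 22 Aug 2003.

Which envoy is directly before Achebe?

By class of mission: Kapoor (Apostolic Nuncio); then Horvat and Achebe (Ambassador); then Espinoza (High Commissioner); then Sorensen (Minister Plenipotentiary); then Osei and Marino (Minister Resident); then Drummond (Chargé d'affaires).
Horvat and Achebe are each not a regional dean, so the next rule applies.
Horvat and Achebe are each not accorded doyen status, so the next rule applies.
Horvat and Achebe both have date of arrival in the capital 22 Aug 2003, so the next rule applies.
Among Horvat and Achebe, by date of presenting credentials (earlier first): Horvat (2004-11-08) before Achebe (2006-03-01).
Osei and Marino are each Dean of a regional group, so the next rule applies.
Osei and Marino are each not accorded doyen status, so the next rule applies.
Osei and Marino both have date of arrival in the capital 19 Jan 1993, so the next rule applies.
Among Osei and Marino, by date of presenting credentials (earlier first): Osei (2000-11-08) before Marino (2002-03-16).
Order: Kapoor, Horvat, Achebe, Espinoza, Sorensen, Osei, Marino, Drummond.

Horvat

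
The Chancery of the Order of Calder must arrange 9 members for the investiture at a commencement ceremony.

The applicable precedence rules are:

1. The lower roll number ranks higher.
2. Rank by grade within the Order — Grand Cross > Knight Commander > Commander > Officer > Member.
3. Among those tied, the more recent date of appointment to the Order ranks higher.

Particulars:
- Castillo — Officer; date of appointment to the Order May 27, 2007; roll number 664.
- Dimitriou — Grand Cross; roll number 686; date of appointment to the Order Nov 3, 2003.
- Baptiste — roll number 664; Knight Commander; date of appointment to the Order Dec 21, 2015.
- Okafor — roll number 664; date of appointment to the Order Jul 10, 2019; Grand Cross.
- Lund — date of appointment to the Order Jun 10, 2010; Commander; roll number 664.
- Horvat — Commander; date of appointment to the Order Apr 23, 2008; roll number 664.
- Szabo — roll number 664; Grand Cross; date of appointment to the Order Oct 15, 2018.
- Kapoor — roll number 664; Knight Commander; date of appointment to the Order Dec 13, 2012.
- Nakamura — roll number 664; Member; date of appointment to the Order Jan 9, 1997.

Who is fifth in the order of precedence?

By roll number (lower first): Okafor, Szabo, Baptiste, Kapoor, Lund, Horvat, Castillo and Nakamura (each 664); then Dimitriou (686).
Among Okafor, Szabo, Baptiste, Kapoor, Lund, Horvat, Castillo and Nakamura, by grade within the Order: Okafor and Szabo (Grand Cross) before Baptiste and Kapoor (Knight Commander) before Lund and Horvat (Commander) before Castillo (Officer) before Nakamura (Member).
Among Okafor and Szabo, by date of appointment to the Order (later first): Okafor (Jul 10, 2019) before Szabo (Oct 15, 2018).
Among Baptiste and Kapoor, by date of appointment to the Order (later first): Baptiste (Dec 21, 2015) before Kapoor (Dec 13, 2012).
Among Lund and Horvat, by date of appointment to the Order (later first): Lund (Jun 10, 2010) before Horvat (Apr 23, 2008).
Order: Okafor, Szabo, Baptiste, Kapoor, Lund, Horvat, Castillo, Nakamura, Dimitriou.

Lund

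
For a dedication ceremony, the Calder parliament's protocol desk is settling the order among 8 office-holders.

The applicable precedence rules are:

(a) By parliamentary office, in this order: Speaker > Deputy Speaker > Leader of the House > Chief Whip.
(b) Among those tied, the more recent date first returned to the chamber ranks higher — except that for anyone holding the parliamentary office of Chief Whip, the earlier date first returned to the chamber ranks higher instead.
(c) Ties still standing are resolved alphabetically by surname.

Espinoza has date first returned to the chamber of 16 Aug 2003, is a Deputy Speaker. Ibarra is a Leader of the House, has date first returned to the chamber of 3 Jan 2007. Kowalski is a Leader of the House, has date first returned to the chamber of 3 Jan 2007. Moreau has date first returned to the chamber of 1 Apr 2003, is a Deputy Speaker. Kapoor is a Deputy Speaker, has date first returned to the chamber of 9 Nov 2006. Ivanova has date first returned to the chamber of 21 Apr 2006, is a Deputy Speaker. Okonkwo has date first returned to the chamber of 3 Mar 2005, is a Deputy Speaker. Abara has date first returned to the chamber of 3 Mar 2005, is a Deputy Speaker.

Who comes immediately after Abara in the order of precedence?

Okonkwo

By parliamentary office: Kapoor, Ivanova, Abara, Okonkwo, Espinoza and Moreau (Deputy Speaker); then Ibarra and Kowalski (Leader of the House).
Among Kapoor, Ivanova, Abara, Okonkwo, Espinoza and Moreau, by date first returned to the chamber (later first): Kapoor (9 Nov 2006) before Ivanova (21 Apr 2006) before Abara and Okonkwo (3 Mar 2005) before Espinoza (16 Aug 2003) before Moreau (1 Apr 2003).
Among Abara and Okonkwo, alphabetically by surname: Abara before Okonkwo.
Ibarra and Kowalski both have date first returned to the chamber 3 Jan 2007, so the next rule applies.
Among Ibarra and Kowalski, alphabetically by surname: Ibarra before Kowalski.
Order: Kapoor, Ivanova, Abara, Okonkwo, Espinoza, Moreau, Ibarra, Kowalski.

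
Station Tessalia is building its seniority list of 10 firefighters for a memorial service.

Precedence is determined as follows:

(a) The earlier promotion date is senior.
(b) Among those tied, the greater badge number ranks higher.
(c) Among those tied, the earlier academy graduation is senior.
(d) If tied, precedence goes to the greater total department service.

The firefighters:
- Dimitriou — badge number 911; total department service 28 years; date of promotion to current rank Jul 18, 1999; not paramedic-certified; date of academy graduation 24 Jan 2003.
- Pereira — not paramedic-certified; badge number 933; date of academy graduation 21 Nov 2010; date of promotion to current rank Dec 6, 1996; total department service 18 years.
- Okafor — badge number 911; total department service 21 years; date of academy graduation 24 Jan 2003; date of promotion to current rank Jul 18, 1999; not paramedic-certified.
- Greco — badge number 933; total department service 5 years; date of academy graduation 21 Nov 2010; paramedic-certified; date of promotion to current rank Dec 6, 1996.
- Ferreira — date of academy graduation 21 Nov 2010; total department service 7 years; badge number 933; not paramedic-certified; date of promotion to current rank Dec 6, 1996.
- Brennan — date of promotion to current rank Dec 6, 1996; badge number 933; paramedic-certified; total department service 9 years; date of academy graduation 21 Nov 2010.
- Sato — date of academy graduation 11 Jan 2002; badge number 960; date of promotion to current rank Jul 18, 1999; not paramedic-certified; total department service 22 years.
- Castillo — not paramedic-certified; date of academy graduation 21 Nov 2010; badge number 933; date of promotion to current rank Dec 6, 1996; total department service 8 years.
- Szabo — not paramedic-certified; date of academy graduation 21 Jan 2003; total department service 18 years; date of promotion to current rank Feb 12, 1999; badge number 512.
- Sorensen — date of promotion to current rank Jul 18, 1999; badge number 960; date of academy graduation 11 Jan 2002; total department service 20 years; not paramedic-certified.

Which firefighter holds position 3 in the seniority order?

Castillo

By date of promotion to current rank (earlier first): Pereira, Brennan, Castillo, Ferreira and Greco (each Dec 6, 1996); then Szabo (Feb 12, 1999); then Sato, Sorensen, Dimitriou and Okafor (each Jul 18, 1999).
Pereira, Brennan, Castillo, Ferreira and Greco all have badge number 933, so the next rule applies.
Pereira, Brennan, Castillo, Ferreira and Greco all have date of academy graduation 21 Nov 2010, so the next rule applies.
Among Pereira, Brennan, Castillo, Ferreira and Greco, by total department service (higher first): Pereira (18 years) before Brennan (9 years) before Castillo (8 years) before Ferreira (7 years) before Greco (5 years).
Among Sato, Sorensen, Dimitriou and Okafor, by badge number (higher first): Sato and Sorensen (960) before Dimitriou and Okafor (911).
Sato and Sorensen both have date of academy graduation 11 Jan 2002, so the next rule applies.
Among Sato and Sorensen, by total department service (higher first): Sato (22 years) before Sorensen (20 years).
Dimitriou and Okafor both have date of academy graduation 24 Jan 2003, so the next rule applies.
Among Dimitriou and Okafor, by total department service (higher first): Dimitriou (28 years) before Okafor (21 years).
Order: Pereira, Brennan, Castillo, Ferreira, Greco, Szabo, Sato, Sorensen, Dimitriou, Okafor.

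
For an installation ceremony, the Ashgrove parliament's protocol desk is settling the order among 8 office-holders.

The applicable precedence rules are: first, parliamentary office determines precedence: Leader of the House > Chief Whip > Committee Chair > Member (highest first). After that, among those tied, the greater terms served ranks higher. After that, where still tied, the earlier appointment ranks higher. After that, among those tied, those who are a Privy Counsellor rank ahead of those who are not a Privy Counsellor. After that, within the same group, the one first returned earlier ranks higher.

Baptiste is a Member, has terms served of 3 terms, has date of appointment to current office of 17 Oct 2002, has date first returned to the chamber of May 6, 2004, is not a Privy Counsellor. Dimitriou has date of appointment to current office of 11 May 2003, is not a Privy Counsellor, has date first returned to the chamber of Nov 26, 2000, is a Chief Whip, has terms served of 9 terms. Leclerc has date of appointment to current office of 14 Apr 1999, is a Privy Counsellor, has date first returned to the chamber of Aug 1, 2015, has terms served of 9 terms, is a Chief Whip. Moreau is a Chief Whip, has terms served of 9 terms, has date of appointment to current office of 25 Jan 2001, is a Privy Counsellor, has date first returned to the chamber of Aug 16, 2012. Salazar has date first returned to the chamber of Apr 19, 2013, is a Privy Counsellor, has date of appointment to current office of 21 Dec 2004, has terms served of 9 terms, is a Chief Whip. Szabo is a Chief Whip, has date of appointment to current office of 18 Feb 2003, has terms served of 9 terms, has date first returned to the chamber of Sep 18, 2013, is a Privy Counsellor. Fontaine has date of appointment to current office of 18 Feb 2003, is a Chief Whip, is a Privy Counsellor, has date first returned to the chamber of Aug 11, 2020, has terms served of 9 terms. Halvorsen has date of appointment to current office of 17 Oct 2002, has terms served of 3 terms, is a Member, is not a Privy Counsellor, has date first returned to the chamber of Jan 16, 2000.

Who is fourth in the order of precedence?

By parliamentary office: Leclerc, Moreau, Szabo, Fontaine, Dimitriou and Salazar (Chief Whip); then Halvorsen and Baptiste (Member).
Leclerc, Moreau, Szabo, Fontaine, Dimitriou and Salazar all have terms served 9 terms, so the next rule applies.
Among Leclerc, Moreau, Szabo, Fontaine, Dimitriou and Salazar, by date of appointment to current office (earlier first): Leclerc (14 Apr 1999) before Moreau (25 Jan 2001) before Szabo and Fontaine (18 Feb 2003) before Dimitriou (11 May 2003) before Salazar (21 Dec 2004).
Szabo and Fontaine are each a Privy Counsellor, so the next rule applies.
Among Szabo and Fontaine, by date first returned to the chamber (earlier first): Szabo (Sep 18, 2013) before Fontaine (Aug 11, 2020).
Halvorsen and Baptiste both have terms served 3 terms, so the next rule applies.
Halvorsen and Baptiste both have date of appointment to current office 17 Oct 2002, so the next rule applies.
Halvorsen and Baptiste are each not a Privy Counsellor, so the next rule applies.
Among Halvorsen and Baptiste, by date first returned to the chamber (earlier first): Halvorsen (Jan 16, 2000) before Baptiste (May 6, 2004).
Order: Leclerc, Moreau, Szabo, Fontaine, Dimitriou, Salazar, Halvorsen, Baptiste.

Fontaine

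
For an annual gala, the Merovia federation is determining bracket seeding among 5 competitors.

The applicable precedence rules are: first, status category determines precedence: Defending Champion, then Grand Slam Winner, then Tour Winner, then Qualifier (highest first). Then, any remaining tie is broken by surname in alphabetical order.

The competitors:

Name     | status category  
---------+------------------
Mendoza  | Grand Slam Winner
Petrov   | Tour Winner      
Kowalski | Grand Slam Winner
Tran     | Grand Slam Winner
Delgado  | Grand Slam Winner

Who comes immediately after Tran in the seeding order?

By status category: Delgado, Kowalski, Mendoza and Tran (Grand Slam Winner); then Petrov (Tour Winner).
Among Delgado, Kowalski, Mendoza and Tran, alphabetically by surname: Delgado before Kowalski before Mendoza before Tran.
Order: Delgado, Kowalski, Mendoza, Tran, Petrov.

Petrov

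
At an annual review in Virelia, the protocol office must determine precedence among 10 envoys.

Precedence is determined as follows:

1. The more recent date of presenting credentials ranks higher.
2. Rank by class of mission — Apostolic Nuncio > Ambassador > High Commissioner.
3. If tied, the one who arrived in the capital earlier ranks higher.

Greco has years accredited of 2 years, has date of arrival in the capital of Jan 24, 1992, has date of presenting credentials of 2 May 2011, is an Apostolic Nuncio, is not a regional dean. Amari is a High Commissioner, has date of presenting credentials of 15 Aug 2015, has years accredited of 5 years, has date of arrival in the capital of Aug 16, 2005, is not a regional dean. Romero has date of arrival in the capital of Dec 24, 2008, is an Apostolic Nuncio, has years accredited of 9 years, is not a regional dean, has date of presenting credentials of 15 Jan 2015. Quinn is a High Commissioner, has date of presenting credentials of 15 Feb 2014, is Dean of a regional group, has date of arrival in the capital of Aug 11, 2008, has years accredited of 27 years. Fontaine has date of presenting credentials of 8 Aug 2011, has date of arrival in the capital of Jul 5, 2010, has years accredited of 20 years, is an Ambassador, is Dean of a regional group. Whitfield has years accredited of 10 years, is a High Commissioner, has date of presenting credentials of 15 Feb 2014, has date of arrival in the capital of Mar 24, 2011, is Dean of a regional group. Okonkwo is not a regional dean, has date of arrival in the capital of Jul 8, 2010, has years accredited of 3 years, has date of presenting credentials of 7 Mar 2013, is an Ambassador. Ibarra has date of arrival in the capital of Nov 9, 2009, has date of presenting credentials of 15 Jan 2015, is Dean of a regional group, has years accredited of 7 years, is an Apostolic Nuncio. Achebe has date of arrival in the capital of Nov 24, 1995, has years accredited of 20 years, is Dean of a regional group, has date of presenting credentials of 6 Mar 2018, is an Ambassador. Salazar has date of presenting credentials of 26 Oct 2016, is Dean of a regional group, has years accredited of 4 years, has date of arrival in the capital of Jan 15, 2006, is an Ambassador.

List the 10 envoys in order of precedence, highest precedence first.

Achebe, Salazar, Amari, Romero, Ibarra, Quinn, Whitfield, Okonkwo, Fontaine, Greco

By date of presenting credentials (later first): Achebe (6 Mar 2018); then Salazar (26 Oct 2016); then Amari (15 Aug 2015); then Romero and Ibarra (both 15 Jan 2015); then Quinn and Whitfield (both 15 Feb 2014); then Okonkwo (7 Mar 2013); then Fontaine (8 Aug 2011); then Greco (2 May 2011).
Romero and Ibarra are each Apostolic Nuncio, so the next rule applies.
Among Romero and Ibarra, by date of arrival in the capital (earlier first): Romero (Dec 24, 2008) before Ibarra (Nov 9, 2009).
Quinn and Whitfield are each High Commissioner, so the next rule applies.
Among Quinn and Whitfield, by date of arrival in the capital (earlier first): Quinn (Aug 11, 2008) before Whitfield (Mar 24, 2011).
Full order: Achebe, Salazar, Amari, Romero, Ibarra, Quinn, Whitfield, Okonkwo, Fontaine, Greco.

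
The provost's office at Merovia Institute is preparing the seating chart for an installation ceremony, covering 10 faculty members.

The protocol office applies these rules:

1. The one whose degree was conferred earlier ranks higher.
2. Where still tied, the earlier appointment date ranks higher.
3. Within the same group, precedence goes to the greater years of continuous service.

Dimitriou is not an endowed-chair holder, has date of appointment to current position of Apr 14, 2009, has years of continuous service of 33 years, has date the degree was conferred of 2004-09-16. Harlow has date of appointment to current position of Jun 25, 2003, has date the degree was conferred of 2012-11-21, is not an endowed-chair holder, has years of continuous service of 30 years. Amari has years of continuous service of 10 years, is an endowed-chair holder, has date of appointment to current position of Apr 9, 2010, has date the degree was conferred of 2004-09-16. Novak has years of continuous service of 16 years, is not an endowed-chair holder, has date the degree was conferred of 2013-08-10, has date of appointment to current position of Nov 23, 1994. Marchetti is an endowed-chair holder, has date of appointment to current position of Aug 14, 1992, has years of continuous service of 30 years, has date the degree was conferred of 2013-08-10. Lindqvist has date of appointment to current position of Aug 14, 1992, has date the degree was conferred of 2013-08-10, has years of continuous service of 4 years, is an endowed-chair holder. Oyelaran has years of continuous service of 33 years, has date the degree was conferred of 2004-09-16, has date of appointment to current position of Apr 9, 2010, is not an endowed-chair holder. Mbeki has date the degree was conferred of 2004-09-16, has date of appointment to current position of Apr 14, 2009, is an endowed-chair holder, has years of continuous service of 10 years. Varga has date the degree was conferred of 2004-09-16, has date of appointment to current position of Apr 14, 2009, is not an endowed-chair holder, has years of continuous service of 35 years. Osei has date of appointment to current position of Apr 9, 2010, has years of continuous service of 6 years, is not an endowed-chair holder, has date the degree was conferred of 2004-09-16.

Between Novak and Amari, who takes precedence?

Amari

By date the degree was conferred (earlier first): Varga, Dimitriou, Mbeki, Oyelaran, Amari and Osei (each 2004-09-16); then Harlow (2012-11-21); then Marchetti, Lindqvist and Novak (each 2013-08-10).
Among Varga, Dimitriou, Mbeki, Oyelaran, Amari and Osei, by date of appointment to current position (earlier first): Varga, Dimitriou and Mbeki (Apr 14, 2009) before Oyelaran, Amari and Osei (Apr 9, 2010).
Among Varga, Dimitriou and Mbeki, by years of continuous service (higher first): Varga (35 years) before Dimitriou (33 years) before Mbeki (10 years).
Among Oyelaran, Amari and Osei, by years of continuous service (higher first): Oyelaran (33 years) before Amari (10 years) before Osei (6 years).
Among Marchetti, Lindqvist and Novak, by date of appointment to current position (earlier first): Marchetti and Lindqvist (Aug 14, 1992) before Novak (Nov 23, 1994).
Among Marchetti and Lindqvist, by years of continuous service (higher first): Marchetti (30 years) before Lindqvist (4 years).
So Amari takes precedence.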